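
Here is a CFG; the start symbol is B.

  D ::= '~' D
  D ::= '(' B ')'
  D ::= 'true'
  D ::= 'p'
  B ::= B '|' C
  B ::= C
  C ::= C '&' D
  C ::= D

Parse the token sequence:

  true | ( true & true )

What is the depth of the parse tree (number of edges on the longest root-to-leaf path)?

[B [B [C [D true]]] | [C [D ( [B [C [C [D true]] & [D true]]] )]]]

7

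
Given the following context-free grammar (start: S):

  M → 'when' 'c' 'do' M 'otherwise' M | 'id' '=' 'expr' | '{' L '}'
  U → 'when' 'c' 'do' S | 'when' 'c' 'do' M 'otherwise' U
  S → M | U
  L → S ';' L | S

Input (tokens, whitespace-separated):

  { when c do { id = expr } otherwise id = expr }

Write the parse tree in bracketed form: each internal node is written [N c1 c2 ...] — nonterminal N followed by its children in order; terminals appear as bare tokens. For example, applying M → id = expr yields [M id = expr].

S
M
{ L }
{ S }
{ M }
{ when c do M otherwise M }
{ when c do { L } otherwise M }
{ when c do { S } otherwise M }
{ when c do { M } otherwise M }
{ when c do { id = expr } otherwise M }
{ when c do { id = expr } otherwise id = expr }

[S [M { [L [S [M when c do [M { [L [S [M id = expr]]] }] otherwise [M id = expr]]]] }]]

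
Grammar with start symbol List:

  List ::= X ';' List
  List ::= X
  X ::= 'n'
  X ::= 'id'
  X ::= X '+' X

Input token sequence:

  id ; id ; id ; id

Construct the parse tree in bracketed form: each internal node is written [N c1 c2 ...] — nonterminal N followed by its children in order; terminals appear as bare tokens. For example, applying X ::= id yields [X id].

List
X ; List
id ; List
id ; X ; List
id ; id ; List
id ; id ; X ; List
id ; id ; id ; List
id ; id ; id ; X
id ; id ; id ; id

[List [X id] ; [List [X id] ; [List [X id] ; [List [X id]]]]]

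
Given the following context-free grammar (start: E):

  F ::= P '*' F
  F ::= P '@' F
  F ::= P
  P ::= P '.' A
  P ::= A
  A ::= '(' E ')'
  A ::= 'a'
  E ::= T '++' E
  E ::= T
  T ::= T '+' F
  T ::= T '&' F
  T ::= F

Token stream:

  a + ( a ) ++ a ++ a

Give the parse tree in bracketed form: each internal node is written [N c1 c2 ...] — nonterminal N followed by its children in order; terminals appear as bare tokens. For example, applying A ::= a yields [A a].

[E [T [T [F [P [A a]]]] + [F [P [A ( [E [T [F [P [A a]]]]] )]]]] ++ [E [T [F [P [A a]]]] ++ [E [T [F [P [A a]]]]]]]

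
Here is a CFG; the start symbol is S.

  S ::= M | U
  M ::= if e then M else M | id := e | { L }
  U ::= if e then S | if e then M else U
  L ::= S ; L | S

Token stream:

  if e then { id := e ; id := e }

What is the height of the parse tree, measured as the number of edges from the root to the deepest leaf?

8

[S [U if e then [S [M { [L [S [M id := e]] ; [L [S [M id := e]]]] }]]]]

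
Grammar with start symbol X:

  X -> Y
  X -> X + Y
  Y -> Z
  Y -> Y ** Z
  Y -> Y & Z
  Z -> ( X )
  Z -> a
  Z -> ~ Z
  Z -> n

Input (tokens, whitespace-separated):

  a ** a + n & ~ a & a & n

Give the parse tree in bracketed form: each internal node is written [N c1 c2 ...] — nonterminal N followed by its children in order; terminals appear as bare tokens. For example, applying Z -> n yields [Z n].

X
X + Y
Y + Y
Y ** Z + Y
Z ** Z + Y
a ** Z + Y
a ** a + Y
a ** a + Y & Z
a ** a + Y & Z & Z
a ** a + Y & Z & Z & Z
a ** a + Z & Z & Z & Z
a ** a + n & Z & Z & Z
a ** a + n & ~ Z & Z & Z
a ** a + n & ~ a & Z & Z
a ** a + n & ~ a & a & Z
a ** a + n & ~ a & a & n

[X [X [Y [Y [Z a]] ** [Z a]]] + [Y [Y [Y [Y [Z n]] & [Z ~ [Z a]]] & [Z a]] & [Z n]]]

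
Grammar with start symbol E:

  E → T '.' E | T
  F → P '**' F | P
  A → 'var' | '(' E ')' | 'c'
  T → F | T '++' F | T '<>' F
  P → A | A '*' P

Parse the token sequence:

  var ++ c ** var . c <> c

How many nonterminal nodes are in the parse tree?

21

[E [T [T [F [P [A var]]]] ++ [F [P [A c]] ** [F [P [A var]]]]] . [E [T [T [F [P [A c]]]] <> [F [P [A c]]]]]]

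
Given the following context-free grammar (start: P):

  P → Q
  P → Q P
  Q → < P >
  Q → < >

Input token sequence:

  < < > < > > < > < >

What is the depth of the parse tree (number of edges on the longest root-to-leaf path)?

[P [Q < [P [Q < >] [P [Q < >]]] >] [P [Q < >] [P [Q < >]]]]

5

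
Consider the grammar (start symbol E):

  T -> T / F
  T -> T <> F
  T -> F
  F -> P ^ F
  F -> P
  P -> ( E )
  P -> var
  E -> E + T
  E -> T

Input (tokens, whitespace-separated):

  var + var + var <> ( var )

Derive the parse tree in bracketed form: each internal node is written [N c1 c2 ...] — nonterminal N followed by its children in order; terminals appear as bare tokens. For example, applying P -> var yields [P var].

E
E + T
E + T + T
T + T + T
F + T + T
P + T + T
var + T + T
var + F + T
var + P + T
var + var + T
var + var + T <> F
var + var + F <> F
var + var + P <> F
var + var + var <> F
var + var + var <> P
var + var + var <> ( E )
var + var + var <> ( T )
var + var + var <> ( F )
var + var + var <> ( P )
var + var + var <> ( var )

[E [E [E [T [F [P var]]]] + [T [F [P var]]]] + [T [T [F [P var]]] <> [F [P ( [E [T [F [P var]]]] )]]]]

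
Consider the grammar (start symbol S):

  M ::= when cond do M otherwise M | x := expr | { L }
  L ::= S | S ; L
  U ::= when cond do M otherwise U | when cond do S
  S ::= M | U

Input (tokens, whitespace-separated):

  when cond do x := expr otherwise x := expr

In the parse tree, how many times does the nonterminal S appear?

1

[S [M when cond do [M x := expr] otherwise [M x := expr]]]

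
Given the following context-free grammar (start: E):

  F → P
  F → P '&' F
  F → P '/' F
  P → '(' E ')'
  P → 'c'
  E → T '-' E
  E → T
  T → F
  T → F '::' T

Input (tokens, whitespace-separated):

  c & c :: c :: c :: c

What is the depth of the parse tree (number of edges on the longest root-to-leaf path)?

7

[E [T [F [P c] & [F [P c]]] :: [T [F [P c]] :: [T [F [P c]] :: [T [F [P c]]]]]]]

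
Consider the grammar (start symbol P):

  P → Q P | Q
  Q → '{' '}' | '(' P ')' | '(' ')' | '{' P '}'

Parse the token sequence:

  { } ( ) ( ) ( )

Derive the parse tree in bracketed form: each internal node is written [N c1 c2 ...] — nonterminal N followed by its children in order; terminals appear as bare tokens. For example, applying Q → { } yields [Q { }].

P
Q P
{ } P
{ } Q P
{ } ( ) P
{ } ( ) Q P
{ } ( ) ( ) P
{ } ( ) ( ) Q
{ } ( ) ( ) ( )

[P [Q { }] [P [Q ( )] [P [Q ( )] [P [Q ( )]]]]]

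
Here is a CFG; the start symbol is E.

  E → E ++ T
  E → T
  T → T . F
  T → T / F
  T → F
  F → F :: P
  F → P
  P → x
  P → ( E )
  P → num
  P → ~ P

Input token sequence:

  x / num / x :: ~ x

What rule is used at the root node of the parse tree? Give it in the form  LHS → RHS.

[E [T [T [T [F [P x]]] / [F [P num]]] / [F [F [P x]] :: [P ~ [P x]]]]]

E → T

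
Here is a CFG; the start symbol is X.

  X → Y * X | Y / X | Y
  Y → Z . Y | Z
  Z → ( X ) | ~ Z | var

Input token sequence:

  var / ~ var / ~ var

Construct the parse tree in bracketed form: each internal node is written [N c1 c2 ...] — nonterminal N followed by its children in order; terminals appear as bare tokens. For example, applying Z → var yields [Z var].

[X [Y [Z var]] / [X [Y [Z ~ [Z var]]] / [X [Y [Z ~ [Z var]]]]]]

X
Y / X
Z / X
var / X
var / Y / X
var / Z / X
var / ~ Z / X
var / ~ var / X
var / ~ var / Y
var / ~ var / Z
var / ~ var / ~ Z
var / ~ var / ~ var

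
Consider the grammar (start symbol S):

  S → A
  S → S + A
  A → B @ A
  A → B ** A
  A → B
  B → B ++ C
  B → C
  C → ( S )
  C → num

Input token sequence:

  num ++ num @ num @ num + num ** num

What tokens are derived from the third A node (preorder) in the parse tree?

num

[S [S [A [B [B [C num]] ++ [C num]] @ [A [B [C num]] @ [A [B [C num]]]]]] + [A [B [C num]] ** [A [B [C num]]]]]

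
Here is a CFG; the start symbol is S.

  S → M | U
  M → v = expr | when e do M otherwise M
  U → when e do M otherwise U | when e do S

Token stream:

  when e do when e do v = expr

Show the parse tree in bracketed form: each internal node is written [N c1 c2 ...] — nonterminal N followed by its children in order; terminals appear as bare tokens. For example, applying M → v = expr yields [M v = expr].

[S [U when e do [S [U when e do [S [M v = expr]]]]]]

S
U
when e do S
when e do U
when e do when e do S
when e do when e do M
when e do when e do v = expr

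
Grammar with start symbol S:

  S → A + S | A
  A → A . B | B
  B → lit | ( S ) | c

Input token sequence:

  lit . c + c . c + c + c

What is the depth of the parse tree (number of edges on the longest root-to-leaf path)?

6

[S [A [A [B lit]] . [B c]] + [S [A [A [B c]] . [B c]] + [S [A [B c]] + [S [A [B c]]]]]]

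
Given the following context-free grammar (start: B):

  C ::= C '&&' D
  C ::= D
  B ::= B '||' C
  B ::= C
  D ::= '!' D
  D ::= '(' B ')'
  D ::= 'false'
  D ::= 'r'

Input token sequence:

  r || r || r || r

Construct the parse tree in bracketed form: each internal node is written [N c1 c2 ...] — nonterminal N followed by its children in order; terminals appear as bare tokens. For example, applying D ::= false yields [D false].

[B [B [B [B [C [D r]]] || [C [D r]]] || [C [D r]]] || [C [D r]]]

B
B || C
B || C || C
B || C || C || C
C || C || C || C
D || C || C || C
r || C || C || C
r || D || C || C
r || r || C || C
r || r || D || C
r || r || r || C
r || r || r || D
r || r || r || r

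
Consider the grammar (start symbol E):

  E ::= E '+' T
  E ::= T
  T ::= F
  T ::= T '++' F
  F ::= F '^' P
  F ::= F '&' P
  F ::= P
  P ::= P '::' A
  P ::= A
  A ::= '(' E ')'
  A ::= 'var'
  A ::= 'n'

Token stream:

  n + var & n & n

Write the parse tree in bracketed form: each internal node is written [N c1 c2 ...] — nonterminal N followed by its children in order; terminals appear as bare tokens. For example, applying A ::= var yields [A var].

[E [E [T [F [P [A n]]]]] + [T [F [F [F [P [A var]]] & [P [A n]]] & [P [A n]]]]]

E
E + T
T + T
F + T
P + T
A + T
n + T
n + F
n + F & P
n + F & P & P
n + P & P & P
n + A & P & P
n + var & P & P
n + var & A & P
n + var & n & P
n + var & n & A
n + var & n & n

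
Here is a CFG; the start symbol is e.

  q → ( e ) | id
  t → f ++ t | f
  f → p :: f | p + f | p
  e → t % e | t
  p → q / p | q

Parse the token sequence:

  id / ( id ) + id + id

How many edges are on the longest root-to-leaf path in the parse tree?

[e [t [f [p [q id] / [p [q ( [e [t [f [p [q id]]]]] )]]] + [f [p [q id]] + [f [p [q id]]]]]]]

11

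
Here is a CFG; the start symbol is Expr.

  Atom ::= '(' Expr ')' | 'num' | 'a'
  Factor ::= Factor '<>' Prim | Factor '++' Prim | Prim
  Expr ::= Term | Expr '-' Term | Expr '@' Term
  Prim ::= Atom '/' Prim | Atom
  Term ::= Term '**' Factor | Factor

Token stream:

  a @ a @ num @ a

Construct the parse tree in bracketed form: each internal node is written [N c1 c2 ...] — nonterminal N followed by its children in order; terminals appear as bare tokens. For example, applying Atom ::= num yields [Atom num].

Expr
Expr @ Term
Expr @ Term @ Term
Expr @ Term @ Term @ Term
Term @ Term @ Term @ Term
Factor @ Term @ Term @ Term
Prim @ Term @ Term @ Term
Atom @ Term @ Term @ Term
a @ Term @ Term @ Term
a @ Factor @ Term @ Term
a @ Prim @ Term @ Term
a @ Atom @ Term @ Term
a @ a @ Term @ Term
a @ a @ Factor @ Term
a @ a @ Prim @ Term
a @ a @ Atom @ Term
a @ a @ num @ Term
a @ a @ num @ Factor
a @ a @ num @ Prim
a @ a @ num @ Atom
a @ a @ num @ a

[Expr [Expr [Expr [Expr [Term [Factor [Prim [Atom a]]]]] @ [Term [Factor [Prim [Atom a]]]]] @ [Term [Factor [Prim [Atom num]]]]] @ [Term [Factor [Prim [Atom a]]]]]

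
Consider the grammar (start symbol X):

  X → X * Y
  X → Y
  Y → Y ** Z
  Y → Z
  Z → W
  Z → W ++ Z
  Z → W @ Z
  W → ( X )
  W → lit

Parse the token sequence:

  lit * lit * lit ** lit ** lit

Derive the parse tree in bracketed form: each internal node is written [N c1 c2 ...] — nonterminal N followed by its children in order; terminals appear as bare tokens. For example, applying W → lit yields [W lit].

X
X * Y
X * Y * Y
Y * Y * Y
Z * Y * Y
W * Y * Y
lit * Y * Y
lit * Z * Y
lit * W * Y
lit * lit * Y
lit * lit * Y ** Z
lit * lit * Y ** Z ** Z
lit * lit * Z ** Z ** Z
lit * lit * W ** Z ** Z
lit * lit * lit ** Z ** Z
lit * lit * lit ** W ** Z
lit * lit * lit ** lit ** Z
lit * lit * lit ** lit ** W
lit * lit * lit ** lit ** lit

[X [X [X [Y [Z [W lit]]]] * [Y [Z [W lit]]]] * [Y [Y [Y [Z [W lit]]] ** [Z [W lit]]] ** [Z [W lit]]]]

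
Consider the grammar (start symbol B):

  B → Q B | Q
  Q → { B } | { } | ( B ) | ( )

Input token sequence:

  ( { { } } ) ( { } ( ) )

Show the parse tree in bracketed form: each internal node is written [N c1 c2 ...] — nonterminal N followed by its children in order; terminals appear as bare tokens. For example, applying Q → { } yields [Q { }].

[B [Q ( [B [Q { [B [Q { }]] }]] )] [B [Q ( [B [Q { }] [B [Q ( )]]] )]]]

B
Q B
( B ) B
( Q ) B
( { B } ) B
( { Q } ) B
( { { } } ) B
( { { } } ) Q
( { { } } ) ( B )
( { { } } ) ( Q B )
( { { } } ) ( { } B )
( { { } } ) ( { } Q )
( { { } } ) ( { } ( ) )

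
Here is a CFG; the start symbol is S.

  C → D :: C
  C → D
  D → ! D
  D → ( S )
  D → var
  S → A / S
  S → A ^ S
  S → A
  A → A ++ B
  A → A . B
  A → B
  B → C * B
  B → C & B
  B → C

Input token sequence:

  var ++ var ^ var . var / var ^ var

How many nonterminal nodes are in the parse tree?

[S [A [A [B [C [D var]]]] ++ [B [C [D var]]]] ^ [S [A [A [B [C [D var]]]] . [B [C [D var]]]] / [S [A [B [C [D var]]]] ^ [S [A [B [C [D var]]]]]]]]

28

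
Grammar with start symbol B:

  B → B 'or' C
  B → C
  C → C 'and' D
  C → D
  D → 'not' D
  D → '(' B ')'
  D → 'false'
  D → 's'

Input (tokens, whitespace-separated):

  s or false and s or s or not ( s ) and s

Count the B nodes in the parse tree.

[B [B [B [B [C [D s]]] or [C [C [D false]] and [D s]]] or [C [D s]]] or [C [C [D not [D ( [B [C [D s]]] )]]] and [D s]]]

5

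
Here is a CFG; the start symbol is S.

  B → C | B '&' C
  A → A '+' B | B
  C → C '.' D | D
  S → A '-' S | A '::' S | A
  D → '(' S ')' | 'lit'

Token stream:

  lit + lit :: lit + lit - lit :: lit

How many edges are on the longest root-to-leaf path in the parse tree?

8

[S [A [A [B [C [D lit]]]] + [B [C [D lit]]]] :: [S [A [A [B [C [D lit]]]] + [B [C [D lit]]]] - [S [A [B [C [D lit]]]] :: [S [A [B [C [D lit]]]]]]]]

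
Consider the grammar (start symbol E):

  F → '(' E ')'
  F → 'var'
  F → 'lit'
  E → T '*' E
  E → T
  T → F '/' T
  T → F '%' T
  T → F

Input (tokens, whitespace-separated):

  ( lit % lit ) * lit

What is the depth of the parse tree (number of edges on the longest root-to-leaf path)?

7

[E [T [F ( [E [T [F lit] % [T [F lit]]]] )]] * [E [T [F lit]]]]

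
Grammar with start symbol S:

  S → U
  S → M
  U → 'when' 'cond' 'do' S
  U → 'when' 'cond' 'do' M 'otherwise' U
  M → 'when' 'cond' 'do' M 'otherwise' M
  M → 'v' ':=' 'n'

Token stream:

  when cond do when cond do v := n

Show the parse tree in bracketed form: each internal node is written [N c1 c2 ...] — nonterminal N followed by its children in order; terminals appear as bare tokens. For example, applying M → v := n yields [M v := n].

[S [U when cond do [S [U when cond do [S [M v := n]]]]]]

S
U
when cond do S
when cond do U
when cond do when cond do S
when cond do when cond do M
when cond do when cond do v := n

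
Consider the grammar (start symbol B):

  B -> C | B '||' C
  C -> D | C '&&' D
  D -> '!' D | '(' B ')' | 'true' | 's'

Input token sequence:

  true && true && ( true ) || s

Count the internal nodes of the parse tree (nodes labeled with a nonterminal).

[B [B [C [C [C [D true]] && [D true]] && [D ( [B [C [D true]]] )]]] || [C [D s]]]

13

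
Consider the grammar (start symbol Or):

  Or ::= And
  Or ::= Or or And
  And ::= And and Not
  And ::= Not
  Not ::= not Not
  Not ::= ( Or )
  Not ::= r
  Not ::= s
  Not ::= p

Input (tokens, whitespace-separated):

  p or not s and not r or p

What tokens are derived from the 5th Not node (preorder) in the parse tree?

[Or [Or [Or [And [Not p]]] or [And [And [Not not [Not s]]] and [Not not [Not r]]]] or [And [Not p]]]

r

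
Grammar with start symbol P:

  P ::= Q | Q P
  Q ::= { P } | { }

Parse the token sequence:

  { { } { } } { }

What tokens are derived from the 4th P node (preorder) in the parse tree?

{ }

[P [Q { [P [Q { }] [P [Q { }]]] }] [P [Q { }]]]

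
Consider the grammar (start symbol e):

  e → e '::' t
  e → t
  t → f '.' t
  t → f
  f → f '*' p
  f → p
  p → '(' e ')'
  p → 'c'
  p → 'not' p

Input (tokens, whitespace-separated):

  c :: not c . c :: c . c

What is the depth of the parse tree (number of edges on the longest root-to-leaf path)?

6

[e [e [e [t [f [p c]]]] :: [t [f [p not [p c]]] . [t [f [p c]]]]] :: [t [f [p c]] . [t [f [p c]]]]]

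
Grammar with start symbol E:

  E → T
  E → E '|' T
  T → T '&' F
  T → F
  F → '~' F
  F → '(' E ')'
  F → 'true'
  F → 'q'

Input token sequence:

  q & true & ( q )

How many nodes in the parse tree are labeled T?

[E [T [T [T [F q]] & [F true]] & [F ( [E [T [F q]]] )]]]

4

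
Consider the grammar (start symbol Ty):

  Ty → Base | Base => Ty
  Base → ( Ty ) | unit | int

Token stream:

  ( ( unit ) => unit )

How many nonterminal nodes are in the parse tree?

8

[Ty [Base ( [Ty [Base ( [Ty [Base unit]] )] => [Ty [Base unit]]] )]]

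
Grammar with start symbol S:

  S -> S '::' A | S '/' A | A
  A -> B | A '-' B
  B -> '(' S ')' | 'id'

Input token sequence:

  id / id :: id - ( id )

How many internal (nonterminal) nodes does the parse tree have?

[S [S [S [A [B id]]] / [A [B id]]] :: [A [A [B id]] - [B ( [S [A [B id]]] )]]]

14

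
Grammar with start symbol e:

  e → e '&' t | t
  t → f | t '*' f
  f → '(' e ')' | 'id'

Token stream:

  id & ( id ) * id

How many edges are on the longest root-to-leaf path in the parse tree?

7

[e [e [t [f id]]] & [t [t [f ( [e [t [f id]]] )]] * [f id]]]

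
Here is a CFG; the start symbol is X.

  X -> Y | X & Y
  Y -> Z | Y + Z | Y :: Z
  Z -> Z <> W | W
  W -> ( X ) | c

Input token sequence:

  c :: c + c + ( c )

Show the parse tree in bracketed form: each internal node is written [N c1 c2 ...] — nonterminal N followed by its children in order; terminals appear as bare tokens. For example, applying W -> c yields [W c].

[X [Y [Y [Y [Y [Z [W c]]] :: [Z [W c]]] + [Z [W c]]] + [Z [W ( [X [Y [Z [W c]]]] )]]]]

X
Y
Y + Z
Y + Z + Z
Y :: Z + Z + Z
Z :: Z + Z + Z
W :: Z + Z + Z
c :: Z + Z + Z
c :: W + Z + Z
c :: c + Z + Z
c :: c + W + Z
c :: c + c + Z
c :: c + c + W
c :: c + c + ( X )
c :: c + c + ( Y )
c :: c + c + ( Z )
c :: c + c + ( W )
c :: c + c + ( c )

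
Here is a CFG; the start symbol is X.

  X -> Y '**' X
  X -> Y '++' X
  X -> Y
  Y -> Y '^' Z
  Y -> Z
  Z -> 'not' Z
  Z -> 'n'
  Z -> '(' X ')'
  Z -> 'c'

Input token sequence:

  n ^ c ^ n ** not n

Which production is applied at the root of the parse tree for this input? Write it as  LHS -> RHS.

X -> Y '**' X

[X [Y [Y [Y [Z n]] ^ [Z c]] ^ [Z n]] ** [X [Y [Z not [Z n]]]]]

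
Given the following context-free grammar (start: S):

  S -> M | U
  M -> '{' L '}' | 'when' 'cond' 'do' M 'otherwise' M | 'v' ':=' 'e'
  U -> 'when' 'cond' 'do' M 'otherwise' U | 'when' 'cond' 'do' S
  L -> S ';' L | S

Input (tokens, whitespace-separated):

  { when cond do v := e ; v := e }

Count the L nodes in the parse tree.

[S [M { [L [S [U when cond do [S [M v := e]]]] ; [L [S [M v := e]]]] }]]

2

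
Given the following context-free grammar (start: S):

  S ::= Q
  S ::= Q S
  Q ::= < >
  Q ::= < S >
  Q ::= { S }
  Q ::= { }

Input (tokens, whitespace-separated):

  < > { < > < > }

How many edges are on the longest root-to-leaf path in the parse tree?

[S [Q < >] [S [Q { [S [Q < >] [S [Q < >]]] }]]]

6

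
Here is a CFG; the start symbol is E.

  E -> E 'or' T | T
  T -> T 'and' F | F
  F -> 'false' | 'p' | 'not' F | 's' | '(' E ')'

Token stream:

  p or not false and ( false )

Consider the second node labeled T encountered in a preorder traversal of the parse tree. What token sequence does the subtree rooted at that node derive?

[E [E [T [F p]]] or [T [T [F not [F false]]] and [F ( [E [T [F false]]] )]]]

not false and ( false )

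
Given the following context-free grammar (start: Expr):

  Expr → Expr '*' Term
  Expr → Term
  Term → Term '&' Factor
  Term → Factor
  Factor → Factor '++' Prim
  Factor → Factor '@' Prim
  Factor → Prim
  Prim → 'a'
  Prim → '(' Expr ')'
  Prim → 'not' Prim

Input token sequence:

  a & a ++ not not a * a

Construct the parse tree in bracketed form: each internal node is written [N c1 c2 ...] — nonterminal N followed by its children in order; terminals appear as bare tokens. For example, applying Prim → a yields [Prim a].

Expr
Expr * Term
Term * Term
Term & Factor * Term
Factor & Factor * Term
Prim & Factor * Term
a & Factor * Term
a & Factor ++ Prim * Term
a & Prim ++ Prim * Term
a & a ++ Prim * Term
a & a ++ not Prim * Term
a & a ++ not not Prim * Term
a & a ++ not not a * Term
a & a ++ not not a * Factor
a & a ++ not not a * Prim
a & a ++ not not a * a

[Expr [Expr [Term [Term [Factor [Prim a]]] & [Factor [Factor [Prim a]] ++ [Prim not [Prim not [Prim a]]]]]] * [Term [Factor [Prim a]]]]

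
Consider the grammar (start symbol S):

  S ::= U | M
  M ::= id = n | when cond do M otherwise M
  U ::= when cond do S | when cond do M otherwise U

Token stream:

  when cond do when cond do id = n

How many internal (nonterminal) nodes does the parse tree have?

6

[S [U when cond do [S [U when cond do [S [M id = n]]]]]]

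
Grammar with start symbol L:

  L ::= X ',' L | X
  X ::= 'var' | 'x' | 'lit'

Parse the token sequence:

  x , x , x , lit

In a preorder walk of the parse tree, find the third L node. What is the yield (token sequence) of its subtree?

[L [X x] , [L [X x] , [L [X x] , [L [X lit]]]]]

x , lit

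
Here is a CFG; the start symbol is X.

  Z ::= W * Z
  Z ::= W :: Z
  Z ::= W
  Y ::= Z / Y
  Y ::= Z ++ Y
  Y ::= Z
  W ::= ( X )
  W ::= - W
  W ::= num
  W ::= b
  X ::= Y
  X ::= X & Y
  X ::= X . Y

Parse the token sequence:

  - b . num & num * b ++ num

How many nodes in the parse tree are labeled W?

6

[X [X [X [Y [Z [W - [W b]]]]] . [Y [Z [W num]]]] & [Y [Z [W num] * [Z [W b]]] ++ [Y [Z [W num]]]]]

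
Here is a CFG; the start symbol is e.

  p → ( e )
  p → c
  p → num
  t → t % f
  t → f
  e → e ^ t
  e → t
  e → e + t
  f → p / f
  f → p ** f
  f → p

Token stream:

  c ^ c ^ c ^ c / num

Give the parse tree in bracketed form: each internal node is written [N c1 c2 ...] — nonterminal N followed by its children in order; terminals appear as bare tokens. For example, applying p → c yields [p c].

[e [e [e [e [t [f [p c]]]] ^ [t [f [p c]]]] ^ [t [f [p c]]]] ^ [t [f [p c] / [f [p num]]]]]

e
e ^ t
e ^ t ^ t
e ^ t ^ t ^ t
t ^ t ^ t ^ t
f ^ t ^ t ^ t
p ^ t ^ t ^ t
c ^ t ^ t ^ t
c ^ f ^ t ^ t
c ^ p ^ t ^ t
c ^ c ^ t ^ t
c ^ c ^ f ^ t
c ^ c ^ p ^ t
c ^ c ^ c ^ t
c ^ c ^ c ^ f
c ^ c ^ c ^ p / f
c ^ c ^ c ^ c / f
c ^ c ^ c ^ c / p
c ^ c ^ c ^ c / num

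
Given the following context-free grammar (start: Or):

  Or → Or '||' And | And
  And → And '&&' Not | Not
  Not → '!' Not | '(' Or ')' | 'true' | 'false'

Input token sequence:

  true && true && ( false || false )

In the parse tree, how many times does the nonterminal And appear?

5

[Or [And [And [And [Not true]] && [Not true]] && [Not ( [Or [Or [And [Not false]]] || [And [Not false]]] )]]]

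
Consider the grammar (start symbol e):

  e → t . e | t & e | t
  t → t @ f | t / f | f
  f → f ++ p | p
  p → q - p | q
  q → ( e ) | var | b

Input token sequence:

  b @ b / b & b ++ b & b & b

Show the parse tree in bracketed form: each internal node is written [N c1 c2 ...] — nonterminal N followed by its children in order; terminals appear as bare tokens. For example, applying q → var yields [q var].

[e [t [t [t [f [p [q b]]]] @ [f [p [q b]]]] / [f [p [q b]]]] & [e [t [f [f [p [q b]]] ++ [p [q b]]]] & [e [t [f [p [q b]]]] & [e [t [f [p [q b]]]]]]]]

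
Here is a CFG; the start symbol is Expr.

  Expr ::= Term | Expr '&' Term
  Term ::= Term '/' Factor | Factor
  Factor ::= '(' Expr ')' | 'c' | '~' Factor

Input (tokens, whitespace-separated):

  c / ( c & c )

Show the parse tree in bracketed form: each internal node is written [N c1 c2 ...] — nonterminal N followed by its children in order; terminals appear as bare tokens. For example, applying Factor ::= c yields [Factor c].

Expr
Term
Term / Factor
Factor / Factor
c / Factor
c / ( Expr )
c / ( Expr & Term )
c / ( Term & Term )
c / ( Factor & Term )
c / ( c & Term )
c / ( c & Factor )
c / ( c & c )

[Expr [Term [Term [Factor c]] / [Factor ( [Expr [Expr [Term [Factor c]]] & [Term [Factor c]]] )]]]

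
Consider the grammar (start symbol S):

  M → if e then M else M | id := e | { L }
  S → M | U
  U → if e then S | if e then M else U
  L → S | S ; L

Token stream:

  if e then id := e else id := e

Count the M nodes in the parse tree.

[S [M if e then [M id := e] else [M id := e]]]

3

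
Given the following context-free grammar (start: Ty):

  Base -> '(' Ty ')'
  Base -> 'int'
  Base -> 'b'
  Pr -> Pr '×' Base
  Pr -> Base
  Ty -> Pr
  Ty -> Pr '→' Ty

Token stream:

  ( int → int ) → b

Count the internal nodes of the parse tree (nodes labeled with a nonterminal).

12

[Ty [Pr [Base ( [Ty [Pr [Base int]] → [Ty [Pr [Base int]]]] )]] → [Ty [Pr [Base b]]]]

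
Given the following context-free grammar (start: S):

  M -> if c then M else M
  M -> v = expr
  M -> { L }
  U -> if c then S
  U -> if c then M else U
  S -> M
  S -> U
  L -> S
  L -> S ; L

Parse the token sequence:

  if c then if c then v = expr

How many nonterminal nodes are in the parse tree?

6

[S [U if c then [S [U if c then [S [M v = expr]]]]]]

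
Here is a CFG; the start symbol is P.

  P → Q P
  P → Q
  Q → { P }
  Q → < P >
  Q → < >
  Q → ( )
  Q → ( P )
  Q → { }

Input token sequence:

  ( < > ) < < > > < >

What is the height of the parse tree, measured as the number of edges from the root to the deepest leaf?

5

[P [Q ( [P [Q < >]] )] [P [Q < [P [Q < >]] >] [P [Q < >]]]]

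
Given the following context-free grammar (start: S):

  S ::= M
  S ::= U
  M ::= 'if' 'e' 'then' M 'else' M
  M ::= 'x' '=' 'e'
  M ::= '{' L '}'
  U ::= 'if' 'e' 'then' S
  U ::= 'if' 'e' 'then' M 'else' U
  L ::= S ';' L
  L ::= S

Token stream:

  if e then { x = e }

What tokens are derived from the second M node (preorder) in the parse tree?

x = e

[S [U if e then [S [M { [L [S [M x = e]]] }]]]]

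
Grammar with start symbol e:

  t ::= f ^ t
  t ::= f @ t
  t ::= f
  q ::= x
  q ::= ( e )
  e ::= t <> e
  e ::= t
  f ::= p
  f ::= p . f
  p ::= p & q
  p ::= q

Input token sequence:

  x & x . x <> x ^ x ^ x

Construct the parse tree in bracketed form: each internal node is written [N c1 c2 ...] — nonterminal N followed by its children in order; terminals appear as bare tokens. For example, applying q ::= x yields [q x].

[e [t [f [p [p [q x]] & [q x]] . [f [p [q x]]]]] <> [e [t [f [p [q x]]] ^ [t [f [p [q x]]] ^ [t [f [p [q x]]]]]]]]

e
t <> e
f <> e
p . f <> e
p & q . f <> e
q & q . f <> e
x & q . f <> e
x & x . f <> e
x & x . p <> e
x & x . q <> e
x & x . x <> e
x & x . x <> t
x & x . x <> f ^ t
x & x . x <> p ^ t
x & x . x <> q ^ t
x & x . x <> x ^ t
x & x . x <> x ^ f ^ t
x & x . x <> x ^ p ^ t
x & x . x <> x ^ q ^ t
x & x . x <> x ^ x ^ t
x & x . x <> x ^ x ^ f
x & x . x <> x ^ x ^ p
x & x . x <> x ^ x ^ q
x & x . x <> x ^ x ^ x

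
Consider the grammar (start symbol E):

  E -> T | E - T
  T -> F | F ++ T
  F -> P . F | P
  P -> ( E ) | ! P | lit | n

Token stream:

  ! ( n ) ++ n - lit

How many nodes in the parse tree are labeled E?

3

[E [E [T [F [P ! [P ( [E [T [F [P n]]]] )]]] ++ [T [F [P n]]]]] - [T [F [P lit]]]]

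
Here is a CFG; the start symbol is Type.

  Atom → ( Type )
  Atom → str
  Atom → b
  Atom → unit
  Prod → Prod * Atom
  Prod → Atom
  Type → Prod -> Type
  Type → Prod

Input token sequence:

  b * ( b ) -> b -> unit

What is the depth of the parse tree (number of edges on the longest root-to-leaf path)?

6

[Type [Prod [Prod [Atom b]] * [Atom ( [Type [Prod [Atom b]]] )]] -> [Type [Prod [Atom b]] -> [Type [Prod [Atom unit]]]]]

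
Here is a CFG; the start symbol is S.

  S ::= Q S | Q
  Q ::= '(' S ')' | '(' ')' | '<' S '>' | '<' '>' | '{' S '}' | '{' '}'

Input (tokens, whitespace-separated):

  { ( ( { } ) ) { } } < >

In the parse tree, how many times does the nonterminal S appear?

[S [Q { [S [Q ( [S [Q ( [S [Q { }]] )]] )] [S [Q { }]]] }] [S [Q < >]]]

6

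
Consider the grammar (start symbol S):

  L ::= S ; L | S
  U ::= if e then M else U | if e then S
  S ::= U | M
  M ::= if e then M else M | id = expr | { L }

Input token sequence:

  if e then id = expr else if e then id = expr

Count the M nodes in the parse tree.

2

[S [U if e then [M id = expr] else [U if e then [S [M id = expr]]]]]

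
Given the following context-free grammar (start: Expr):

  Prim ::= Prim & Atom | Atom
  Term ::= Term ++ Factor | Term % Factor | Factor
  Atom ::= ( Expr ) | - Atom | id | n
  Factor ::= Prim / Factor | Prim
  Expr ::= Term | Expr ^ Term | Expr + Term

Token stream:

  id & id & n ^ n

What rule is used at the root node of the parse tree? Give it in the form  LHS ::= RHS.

Expr ::= Expr ^ Term

[Expr [Expr [Term [Factor [Prim [Prim [Prim [Atom id]] & [Atom id]] & [Atom n]]]]] ^ [Term [Factor [Prim [Atom n]]]]]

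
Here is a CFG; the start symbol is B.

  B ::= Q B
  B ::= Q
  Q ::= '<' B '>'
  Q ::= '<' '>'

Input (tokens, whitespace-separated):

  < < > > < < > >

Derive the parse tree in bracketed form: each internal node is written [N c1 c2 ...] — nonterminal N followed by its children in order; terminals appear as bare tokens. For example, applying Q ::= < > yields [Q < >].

[B [Q < [B [Q < >]] >] [B [Q < [B [Q < >]] >]]]

B
Q B
< B > B
< Q > B
< < > > B
< < > > Q
< < > > < B >
< < > > < Q >
< < > > < < > >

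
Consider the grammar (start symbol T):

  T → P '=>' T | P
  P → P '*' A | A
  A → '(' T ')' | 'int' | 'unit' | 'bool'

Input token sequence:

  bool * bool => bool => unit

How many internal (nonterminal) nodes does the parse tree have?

11

[T [P [P [A bool]] * [A bool]] => [T [P [A bool]] => [T [P [A unit]]]]]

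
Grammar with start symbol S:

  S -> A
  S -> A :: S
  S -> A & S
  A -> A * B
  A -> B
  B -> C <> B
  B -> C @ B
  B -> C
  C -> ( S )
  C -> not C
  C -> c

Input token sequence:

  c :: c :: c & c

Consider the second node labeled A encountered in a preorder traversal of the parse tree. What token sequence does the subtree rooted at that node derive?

c

[S [A [B [C c]]] :: [S [A [B [C c]]] :: [S [A [B [C c]]] & [S [A [B [C c]]]]]]]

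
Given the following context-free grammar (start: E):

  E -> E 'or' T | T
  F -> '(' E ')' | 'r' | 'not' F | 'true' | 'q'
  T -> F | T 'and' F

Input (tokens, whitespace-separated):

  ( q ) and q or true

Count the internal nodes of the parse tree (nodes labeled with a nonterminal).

[E [E [T [T [F ( [E [T [F q]]] )]] and [F q]]] or [T [F true]]]

11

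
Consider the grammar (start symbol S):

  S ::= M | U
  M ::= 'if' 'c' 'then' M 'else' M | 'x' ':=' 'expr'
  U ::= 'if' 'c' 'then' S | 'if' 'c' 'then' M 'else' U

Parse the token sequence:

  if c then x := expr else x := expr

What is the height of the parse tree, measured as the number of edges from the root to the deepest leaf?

3

[S [M if c then [M x := expr] else [M x := expr]]]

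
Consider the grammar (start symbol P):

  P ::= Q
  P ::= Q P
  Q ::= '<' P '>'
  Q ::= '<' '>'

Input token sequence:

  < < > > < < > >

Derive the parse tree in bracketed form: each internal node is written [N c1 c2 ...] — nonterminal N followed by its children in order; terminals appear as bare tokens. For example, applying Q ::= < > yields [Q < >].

P
Q P
< P > P
< Q > P
< < > > P
< < > > Q
< < > > < P >
< < > > < Q >
< < > > < < > >

[P [Q < [P [Q < >]] >] [P [Q < [P [Q < >]] >]]]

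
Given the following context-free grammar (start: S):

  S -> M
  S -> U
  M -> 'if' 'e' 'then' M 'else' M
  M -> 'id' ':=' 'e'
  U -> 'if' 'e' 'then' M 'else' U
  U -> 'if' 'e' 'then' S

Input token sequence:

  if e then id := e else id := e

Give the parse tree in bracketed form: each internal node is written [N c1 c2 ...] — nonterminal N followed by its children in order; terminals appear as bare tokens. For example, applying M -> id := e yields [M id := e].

[S [M if e then [M id := e] else [M id := e]]]

S
M
if e then M else M
if e then id := e else M
if e then id := e else id := e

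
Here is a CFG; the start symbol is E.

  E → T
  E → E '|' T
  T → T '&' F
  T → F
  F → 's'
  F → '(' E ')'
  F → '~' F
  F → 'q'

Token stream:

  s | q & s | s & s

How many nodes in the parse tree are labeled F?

[E [E [E [T [F s]]] | [T [T [F q]] & [F s]]] | [T [T [F s]] & [F s]]]

5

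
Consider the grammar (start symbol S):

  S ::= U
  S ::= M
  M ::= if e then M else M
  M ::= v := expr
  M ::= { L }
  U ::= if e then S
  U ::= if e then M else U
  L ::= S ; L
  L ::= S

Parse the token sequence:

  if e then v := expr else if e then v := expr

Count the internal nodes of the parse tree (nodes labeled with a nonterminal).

6

[S [U if e then [M v := expr] else [U if e then [S [M v := expr]]]]]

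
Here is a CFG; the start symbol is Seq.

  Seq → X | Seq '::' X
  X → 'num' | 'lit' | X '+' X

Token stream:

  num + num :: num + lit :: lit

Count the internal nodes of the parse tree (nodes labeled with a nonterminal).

10

[Seq [Seq [Seq [X [X num] + [X num]]] :: [X [X num] + [X lit]]] :: [X lit]]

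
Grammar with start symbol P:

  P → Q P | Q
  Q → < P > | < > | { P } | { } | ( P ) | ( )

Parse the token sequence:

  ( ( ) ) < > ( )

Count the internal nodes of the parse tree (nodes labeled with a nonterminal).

8

[P [Q ( [P [Q ( )]] )] [P [Q < >] [P [Q ( )]]]]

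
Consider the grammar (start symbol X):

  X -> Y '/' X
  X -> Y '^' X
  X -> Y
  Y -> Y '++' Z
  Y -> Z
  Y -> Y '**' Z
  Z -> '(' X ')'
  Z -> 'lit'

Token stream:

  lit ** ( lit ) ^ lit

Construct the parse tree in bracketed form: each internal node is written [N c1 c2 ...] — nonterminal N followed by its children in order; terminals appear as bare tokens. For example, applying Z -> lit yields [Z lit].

[X [Y [Y [Z lit]] ** [Z ( [X [Y [Z lit]]] )]] ^ [X [Y [Z lit]]]]

X
Y ^ X
Y ** Z ^ X
Z ** Z ^ X
lit ** Z ^ X
lit ** ( X ) ^ X
lit ** ( Y ) ^ X
lit ** ( Z ) ^ X
lit ** ( lit ) ^ X
lit ** ( lit ) ^ Y
lit ** ( lit ) ^ Z
lit ** ( lit ) ^ lit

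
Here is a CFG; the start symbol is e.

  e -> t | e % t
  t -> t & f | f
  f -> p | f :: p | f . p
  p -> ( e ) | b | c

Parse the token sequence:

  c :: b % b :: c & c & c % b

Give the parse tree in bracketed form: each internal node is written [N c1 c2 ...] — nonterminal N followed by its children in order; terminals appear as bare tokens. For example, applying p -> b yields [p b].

e
e % t
e % t % t
t % t % t
f % t % t
f :: p % t % t
p :: p % t % t
c :: p % t % t
c :: b % t % t
c :: b % t & f % t
c :: b % t & f & f % t
c :: b % f & f & f % t
c :: b % f :: p & f & f % t
c :: b % p :: p & f & f % t
c :: b % b :: p & f & f % t
c :: b % b :: c & f & f % t
c :: b % b :: c & p & f % t
c :: b % b :: c & c & f % t
c :: b % b :: c & c & p % t
c :: b % b :: c & c & c % t
c :: b % b :: c & c & c % f
c :: b % b :: c & c & c % p
c :: b % b :: c & c & c % b

[e [e [e [t [f [f [p c]] :: [p b]]]] % [t [t [t [f [f [p b]] :: [p c]]] & [f [p c]]] & [f [p c]]]] % [t [f [p b]]]]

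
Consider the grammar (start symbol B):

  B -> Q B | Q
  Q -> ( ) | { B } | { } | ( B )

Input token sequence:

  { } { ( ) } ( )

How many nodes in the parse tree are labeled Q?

[B [Q { }] [B [Q { [B [Q ( )]] }] [B [Q ( )]]]]

4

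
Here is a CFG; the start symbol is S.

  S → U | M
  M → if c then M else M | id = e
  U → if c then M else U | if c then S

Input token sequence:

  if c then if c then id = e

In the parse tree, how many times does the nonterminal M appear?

1

[S [U if c then [S [U if c then [S [M id = e]]]]]]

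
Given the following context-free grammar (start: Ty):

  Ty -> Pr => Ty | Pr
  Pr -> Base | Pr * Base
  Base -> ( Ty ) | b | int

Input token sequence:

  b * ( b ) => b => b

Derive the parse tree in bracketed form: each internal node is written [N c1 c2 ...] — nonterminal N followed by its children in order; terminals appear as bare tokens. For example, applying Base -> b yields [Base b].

Ty
Pr => Ty
Pr * Base => Ty
Base * Base => Ty
b * Base => Ty
b * ( Ty ) => Ty
b * ( Pr ) => Ty
b * ( Base ) => Ty
b * ( b ) => Ty
b * ( b ) => Pr => Ty
b * ( b ) => Base => Ty
b * ( b ) => b => Ty
b * ( b ) => b => Pr
b * ( b ) => b => Base
b * ( b ) => b => b

[Ty [Pr [Pr [Base b]] * [Base ( [Ty [Pr [Base b]]] )]] => [Ty [Pr [Base b]] => [Ty [Pr [Base b]]]]]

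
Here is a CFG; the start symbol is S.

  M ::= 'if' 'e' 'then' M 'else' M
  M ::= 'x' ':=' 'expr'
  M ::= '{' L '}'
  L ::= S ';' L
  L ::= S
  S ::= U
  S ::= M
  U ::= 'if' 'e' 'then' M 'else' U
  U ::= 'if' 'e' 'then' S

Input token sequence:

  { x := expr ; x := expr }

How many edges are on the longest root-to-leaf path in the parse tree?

[S [M { [L [S [M x := expr]] ; [L [S [M x := expr]]]] }]]

6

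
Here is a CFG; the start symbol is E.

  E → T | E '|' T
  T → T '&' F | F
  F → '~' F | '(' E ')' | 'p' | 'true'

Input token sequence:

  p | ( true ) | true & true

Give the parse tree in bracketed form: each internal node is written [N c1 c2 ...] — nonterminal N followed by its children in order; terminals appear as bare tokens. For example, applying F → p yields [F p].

E
E | T
E | T | T
T | T | T
F | T | T
p | T | T
p | F | T
p | ( E ) | T
p | ( T ) | T
p | ( F ) | T
p | ( true ) | T
p | ( true ) | T & F
p | ( true ) | F & F
p | ( true ) | true & F
p | ( true ) | true & true

[E [E [E [T [F p]]] | [T [F ( [E [T [F true]]] )]]] | [T [T [F true]] & [F true]]]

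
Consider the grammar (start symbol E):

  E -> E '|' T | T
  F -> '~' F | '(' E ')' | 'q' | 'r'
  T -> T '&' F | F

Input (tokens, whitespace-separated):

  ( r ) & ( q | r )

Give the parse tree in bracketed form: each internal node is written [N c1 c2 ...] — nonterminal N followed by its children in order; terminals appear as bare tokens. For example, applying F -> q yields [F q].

E
T
T & F
F & F
( E ) & F
( T ) & F
( F ) & F
( r ) & F
( r ) & ( E )
( r ) & ( E | T )
( r ) & ( T | T )
( r ) & ( F | T )
( r ) & ( q | T )
( r ) & ( q | F )
( r ) & ( q | r )

[E [T [T [F ( [E [T [F r]]] )]] & [F ( [E [E [T [F q]]] | [T [F r]]] )]]]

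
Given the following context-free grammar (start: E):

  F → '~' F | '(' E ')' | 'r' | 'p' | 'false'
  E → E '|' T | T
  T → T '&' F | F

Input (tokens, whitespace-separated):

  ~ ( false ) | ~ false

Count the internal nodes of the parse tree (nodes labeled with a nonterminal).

11

[E [E [T [F ~ [F ( [E [T [F false]]] )]]]] | [T [F ~ [F false]]]]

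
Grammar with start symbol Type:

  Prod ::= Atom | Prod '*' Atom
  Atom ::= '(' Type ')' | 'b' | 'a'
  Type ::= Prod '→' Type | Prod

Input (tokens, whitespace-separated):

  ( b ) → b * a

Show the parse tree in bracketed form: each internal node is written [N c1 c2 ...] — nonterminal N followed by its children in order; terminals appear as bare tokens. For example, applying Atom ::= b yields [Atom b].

[Type [Prod [Atom ( [Type [Prod [Atom b]]] )]] → [Type [Prod [Prod [Atom b]] * [Atom a]]]]

Type
Prod → Type
Atom → Type
( Type ) → Type
( Prod ) → Type
( Atom ) → Type
( b ) → Type
( b ) → Prod
( b ) → Prod * Atom
( b ) → Atom * Atom
( b ) → b * Atom
( b ) → b * a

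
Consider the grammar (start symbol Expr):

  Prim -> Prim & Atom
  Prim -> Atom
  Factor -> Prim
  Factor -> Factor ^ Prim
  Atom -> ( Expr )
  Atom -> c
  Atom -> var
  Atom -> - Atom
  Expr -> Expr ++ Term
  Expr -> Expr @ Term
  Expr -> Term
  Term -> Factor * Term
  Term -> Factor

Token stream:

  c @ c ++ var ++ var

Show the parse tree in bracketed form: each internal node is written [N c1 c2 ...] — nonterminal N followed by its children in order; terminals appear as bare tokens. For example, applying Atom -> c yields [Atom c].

[Expr [Expr [Expr [Expr [Term [Factor [Prim [Atom c]]]]] @ [Term [Factor [Prim [Atom c]]]]] ++ [Term [Factor [Prim [Atom var]]]]] ++ [Term [Factor [Prim [Atom var]]]]]

Expr
Expr ++ Term
Expr ++ Term ++ Term
Expr @ Term ++ Term ++ Term
Term @ Term ++ Term ++ Term
Factor @ Term ++ Term ++ Term
Prim @ Term ++ Term ++ Term
Atom @ Term ++ Term ++ Term
c @ Term ++ Term ++ Term
c @ Factor ++ Term ++ Term
c @ Prim ++ Term ++ Term
c @ Atom ++ Term ++ Term
c @ c ++ Term ++ Term
c @ c ++ Factor ++ Term
c @ c ++ Prim ++ Term
c @ c ++ Atom ++ Term
c @ c ++ var ++ Term
c @ c ++ var ++ Factor
c @ c ++ var ++ Prim
c @ c ++ var ++ Atom
c @ c ++ var ++ var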